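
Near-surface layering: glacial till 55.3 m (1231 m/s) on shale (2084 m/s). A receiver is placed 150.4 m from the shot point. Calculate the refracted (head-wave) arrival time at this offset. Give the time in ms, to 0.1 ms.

t = x/V₂ + 2h·√(V₂²−V₁²)/(V₁V₂).
√(V₂²−V₁²) = √(2084²−1231²) = 1681.6 m/s; delay term = 2·55.3·1681.6/(1231·2084) = 0.07250 s.
t = 150.4/2084 + 0.07250 = 0.14467 s.

144.7 ms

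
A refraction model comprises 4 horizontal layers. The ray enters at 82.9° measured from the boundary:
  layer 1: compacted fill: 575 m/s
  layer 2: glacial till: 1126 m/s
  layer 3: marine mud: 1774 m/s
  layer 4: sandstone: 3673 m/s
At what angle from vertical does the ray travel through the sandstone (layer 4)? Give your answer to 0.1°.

From the normal: θ₁ = 90° − 82.9° = 7.1°.
Ray parameter p = sin 7.1° / 575 = 2.1496e-04 s/m.
sin θ_4 = p·V_4 = 2.1496e-04 × 3673 = 0.7895.
θ_4 = 52.14° from the vertical.

52.1°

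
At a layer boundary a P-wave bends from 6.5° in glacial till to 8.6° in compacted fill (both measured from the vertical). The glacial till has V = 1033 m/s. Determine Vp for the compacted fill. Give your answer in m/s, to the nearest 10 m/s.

1360 m/s

Snell's law: sin 6.5°/V₁ = sin 8.6°/V₂.
V₂ = V₁·sin 8.6°/sin 6.5° = 1033 × 1.3209 = 1364.54 m/s.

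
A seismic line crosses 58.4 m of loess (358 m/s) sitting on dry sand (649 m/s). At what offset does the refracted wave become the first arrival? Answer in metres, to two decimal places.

217.28 m

θ_c = arcsin(358/649) = 33.48°, so cos θ_c = 0.8341 and tᵢ = 2h cos θ_c/V₁ = 0.2721 s.
At crossover x/V₁ = x/V₂ + tᵢ ⇒ x = tᵢ/(1/V₁ − 1/V₂) = 0.27213/(2.7933e-03 − 1.5408e-03) = 217.28 m.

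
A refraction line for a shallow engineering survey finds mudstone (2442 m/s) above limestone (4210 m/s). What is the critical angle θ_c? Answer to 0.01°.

At critical incidence the refracted ray runs along the interface (θ₂ = 90°), so sin θ_c = V₁/V₂.
θ_c = arcsin(2442/4210) = arcsin 0.5800 = 35.45°.

35.45°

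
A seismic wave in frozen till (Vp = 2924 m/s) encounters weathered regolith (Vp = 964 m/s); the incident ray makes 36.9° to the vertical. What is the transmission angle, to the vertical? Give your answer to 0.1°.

11.4°

sin θ₁/V₁ = sin θ₂/V₂ ⇒ sin θ₂ = 964·sin 36.9°/2924 = 964·0.6004/2924 = 0.1979.
θ₂ = sin⁻¹(0.1979) = 11.42° (from vertical).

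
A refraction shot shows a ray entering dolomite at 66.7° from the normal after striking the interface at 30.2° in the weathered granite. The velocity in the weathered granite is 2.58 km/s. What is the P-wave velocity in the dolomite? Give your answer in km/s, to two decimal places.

Snell's law: sin 30.2°/V₁ = sin 66.7°/V₂.
V₂ = V₁·sin 66.7°/sin 30.2° = 2.58 × 1.8259 = 4.71 km/s.

4.71 km/s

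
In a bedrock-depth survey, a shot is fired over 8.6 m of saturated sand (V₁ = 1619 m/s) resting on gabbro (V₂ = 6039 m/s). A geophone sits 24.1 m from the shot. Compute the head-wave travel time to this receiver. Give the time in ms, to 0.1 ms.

14.2 ms

t = x/V₂ + 2h·√(V₂²−V₁²)/(V₁V₂).
√(V₂²−V₁²) = √(6039²−1619²) = 5817.9 m/s; delay term = 2·8.6·5817.9/(1619·6039) = 0.01023 s.
t = 24.1/6039 + 0.01023 = 0.01423 s.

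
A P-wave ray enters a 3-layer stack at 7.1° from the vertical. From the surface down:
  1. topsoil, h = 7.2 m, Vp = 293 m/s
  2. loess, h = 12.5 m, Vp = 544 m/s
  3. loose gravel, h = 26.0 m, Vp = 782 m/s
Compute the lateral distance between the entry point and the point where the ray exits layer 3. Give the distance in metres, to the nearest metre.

Ray parameter p = sin 7.1° / 293 m/s = 4.2185e-04 s/m.
Layer 1: θ = 7.10°; offset = 7.2·tan 7.10° = 0.897 m.
Layer 2: sin θ = p·544 = 0.2295 → θ = 13.27°; offset = 12.5·tan 13.27° = 2.947 m.
Layer 3: sin θ = p·782 = 0.3299 → θ = 19.26°; offset = 26.0·tan 19.26° = 9.086 m.
Summing the layer offsets gives 12.930 m.

13 m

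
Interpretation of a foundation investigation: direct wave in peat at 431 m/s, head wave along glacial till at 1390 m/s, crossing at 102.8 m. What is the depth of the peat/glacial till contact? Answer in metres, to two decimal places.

37.30 m

h = (x_cross/2)·√((V₂−V₁)/(V₂+V₁)).
(V₂−V₁)/(V₂+V₁) = (1390−431)/(1390+431) = 0.5266; √ = 0.7257.
h = (102.8/2)·0.7257 = 37.30 m.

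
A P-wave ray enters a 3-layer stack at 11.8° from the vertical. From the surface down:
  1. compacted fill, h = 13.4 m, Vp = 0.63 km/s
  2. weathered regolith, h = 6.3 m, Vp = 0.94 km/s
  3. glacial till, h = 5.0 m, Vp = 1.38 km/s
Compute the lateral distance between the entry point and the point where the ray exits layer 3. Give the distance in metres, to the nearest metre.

p = sin θ₁/V₁ = sin 11.8°/0.63 = 3.2460e-01 s/km is conserved through the stack.
Layer 1: θ = 11.80°; offset = 13.4·tan 11.80° = 2.799 m.
Layer 2: sin θ = p·0.94 = 0.3051 → θ = 17.77°; offset = 6.3·tan 17.77° = 2.019 m.
Layer 3: sin θ = p·1.38 = 0.4479 → θ = 26.61°; offset = 5.0·tan 26.61° = 2.505 m.
Σ offsets = 7.323 m.

7 m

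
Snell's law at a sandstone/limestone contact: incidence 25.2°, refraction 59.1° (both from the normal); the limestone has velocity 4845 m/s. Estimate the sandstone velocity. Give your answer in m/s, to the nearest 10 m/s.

sin 25.2° = 0.4258; sin 59.1° = 0.8581.
V₁ = V₂·(sin θ₁/sin θ₂) = 4845·(0.4258/0.8581) = 2404.13 m/s.

2400 m/s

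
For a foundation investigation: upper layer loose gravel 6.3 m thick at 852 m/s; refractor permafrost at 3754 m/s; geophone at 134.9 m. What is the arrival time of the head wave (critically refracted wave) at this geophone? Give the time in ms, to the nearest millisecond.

t = x/V₂ + 2h·√(V₂²−V₁²)/(V₁V₂).
√(V₂²−V₁²) = √(3754²−852²) = 3656.0 m/s; delay term = 2·6.3·3656.0/(852·3754) = 0.01440 s.
t = 134.9/3754 + 0.01440 = 0.05034 s.

50 ms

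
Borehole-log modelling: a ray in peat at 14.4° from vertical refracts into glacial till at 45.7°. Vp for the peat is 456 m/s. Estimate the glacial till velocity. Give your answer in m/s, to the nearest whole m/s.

1312 m/s

Snell's law: sin 14.4°/V₁ = sin 45.7°/V₂.
V₂ = V₁·sin 45.7°/sin 14.4° = 456 × 2.8779 = 1312.30 m/s.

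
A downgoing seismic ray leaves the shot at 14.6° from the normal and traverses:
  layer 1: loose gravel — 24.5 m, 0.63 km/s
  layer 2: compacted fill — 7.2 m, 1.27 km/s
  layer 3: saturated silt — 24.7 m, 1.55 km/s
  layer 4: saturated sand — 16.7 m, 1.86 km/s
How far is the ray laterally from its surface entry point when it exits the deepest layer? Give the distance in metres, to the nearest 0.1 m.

Ray parameter p = sin 14.6° / 0.63 km/s = 4.0011e-01 s/km.
Layer 1: θ = 14.60°; offset = 24.5·tan 14.60° = 6.382 m.
Layer 2: sin θ = p·1.27 = 0.5081 → θ = 30.54°; offset = 7.2·tan 30.54° = 4.248 m.
Layer 3: sin θ = p·1.55 = 0.6202 → θ = 38.33°; offset = 24.7·tan 38.33° = 19.527 m.
Layer 4: sin θ = p·1.86 = 0.7442 → θ = 48.09°; offset = 16.7·tan 48.09° = 18.606 m.
Total horizontal offset = 48.763 m.

48.8 m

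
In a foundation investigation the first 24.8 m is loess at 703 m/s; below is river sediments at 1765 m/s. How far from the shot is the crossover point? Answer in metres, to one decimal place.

75.6 m

θ_c = arcsin(703/1765) = 23.47°, so cos θ_c = 0.9173 and tᵢ = 2h cos θ_c/V₁ = 0.0647 s.
At crossover x/V₁ = x/V₂ + tᵢ ⇒ x = tᵢ/(1/V₁ − 1/V₂) = 0.06472/(1.4225e-03 − 5.6657e-04) = 75.61 m.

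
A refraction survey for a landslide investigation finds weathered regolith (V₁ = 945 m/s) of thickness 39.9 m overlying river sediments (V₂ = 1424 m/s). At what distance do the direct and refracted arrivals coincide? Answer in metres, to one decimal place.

177.5 m

θ_c = arcsin(945/1424) = 41.58°, so cos θ_c = 0.7481 and tᵢ = 2h cos θ_c/V₁ = 0.0632 s.
At crossover x/V₁ = x/V₂ + tᵢ ⇒ x = tᵢ/(1/V₁ − 1/V₂) = 0.06317/(1.0582e-03 − 7.0225e-04) = 177.47 m.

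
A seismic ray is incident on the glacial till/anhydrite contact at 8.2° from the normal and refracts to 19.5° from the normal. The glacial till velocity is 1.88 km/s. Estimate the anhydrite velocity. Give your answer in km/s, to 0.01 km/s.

4.40 km/s

Snell's law: sin 8.2°/V₁ = sin 19.5°/V₂.
V₂ = V₁·sin 19.5°/sin 8.2° = 1.88 × 2.3404 = 4.40 km/s.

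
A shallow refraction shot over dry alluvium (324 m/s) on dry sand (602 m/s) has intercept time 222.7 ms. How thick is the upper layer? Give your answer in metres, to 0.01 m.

θ_c = arcsin(324/602) = 32.56°; cos θ_c = 0.8428.
tᵢ = 2h cos θ_c/V₁ ⇒ h = tᵢ·V₁/(2 cos θ_c) = 0.2227·324/(2·0.8428) = 42.81 m.

42.81 m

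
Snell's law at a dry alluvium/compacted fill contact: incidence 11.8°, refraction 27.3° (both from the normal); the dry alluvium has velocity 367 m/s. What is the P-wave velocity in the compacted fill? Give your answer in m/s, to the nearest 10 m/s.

Snell's law: sin 11.8°/V₁ = sin 27.3°/V₂.
V₂ = V₁·sin 27.3°/sin 11.8° = 367 × 2.2428 = 823.12 m/s.

820 m/s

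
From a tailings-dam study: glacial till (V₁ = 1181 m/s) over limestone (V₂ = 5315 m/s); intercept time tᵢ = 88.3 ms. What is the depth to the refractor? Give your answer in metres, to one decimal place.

53.5 m

θ_c = arcsin(1181/5315) = 12.84°; cos θ_c = 0.9750.
tᵢ = 2h cos θ_c/V₁ ⇒ h = tᵢ·V₁/(2 cos θ_c) = 0.0883·1181/(2·0.9750) = 53.48 m.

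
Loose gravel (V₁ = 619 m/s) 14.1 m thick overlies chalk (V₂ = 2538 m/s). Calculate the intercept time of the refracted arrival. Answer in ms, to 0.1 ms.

44.2 ms

tᵢ = 2h·√(V₂²−V₁²)/(V₁V₂).
√(V₂²−V₁²) = √(2538²−619²) = 2461.4 m/s.
tᵢ = 2·14.1·2461.4/(619·2538) = 0.04418 s.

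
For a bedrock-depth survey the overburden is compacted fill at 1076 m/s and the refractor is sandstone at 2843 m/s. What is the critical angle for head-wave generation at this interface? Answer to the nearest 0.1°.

22.2°

At critical incidence the refracted ray runs along the interface (θ₂ = 90°), so sin θ_c = V₁/V₂.
θ_c = arcsin(1076/2843) = arcsin 0.3785 = 22.24°.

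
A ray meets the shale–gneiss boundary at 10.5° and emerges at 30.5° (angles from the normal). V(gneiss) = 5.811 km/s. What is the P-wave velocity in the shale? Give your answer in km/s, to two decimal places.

2.09 km/s

Snell's law: sin 10.5°/V₁ = sin 30.5°/V₂.
V₁ = V₂·sin 10.5°/sin 30.5° = 5.811 × 0.3591 = 2.09 km/s.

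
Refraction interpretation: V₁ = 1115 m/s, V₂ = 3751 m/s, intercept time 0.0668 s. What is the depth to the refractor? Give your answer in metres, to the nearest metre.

h = tᵢ·V₁·V₂ / (2·√(V₂²−V₁²)).
√(V₂²−V₁²) = √(3751² − 1115²) = 3581.4 m/s.
h = 0.0668 s × 1115 × 3751 / (2 × 3581.4) = 39.00 m.

39 m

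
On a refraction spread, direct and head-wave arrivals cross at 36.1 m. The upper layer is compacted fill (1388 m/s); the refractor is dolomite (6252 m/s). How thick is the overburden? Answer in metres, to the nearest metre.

h = (x_cross/2)·√((V₂−V₁)/(V₂+V₁)).
(V₂−V₁)/(V₂+V₁) = (6252−1388)/(6252+1388) = 0.6366; √ = 0.7979.
h = (36.1/2)·0.7979 = 14.40 m.

14 m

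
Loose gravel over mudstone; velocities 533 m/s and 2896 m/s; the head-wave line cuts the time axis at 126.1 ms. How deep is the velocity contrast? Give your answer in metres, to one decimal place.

34.2 m

θ_c = arcsin(533/2896) = 10.61°; cos θ_c = 0.9829.
tᵢ = 2h cos θ_c/V₁ ⇒ h = tᵢ·V₁/(2 cos θ_c) = 0.1261·533/(2·0.9829) = 34.19 m.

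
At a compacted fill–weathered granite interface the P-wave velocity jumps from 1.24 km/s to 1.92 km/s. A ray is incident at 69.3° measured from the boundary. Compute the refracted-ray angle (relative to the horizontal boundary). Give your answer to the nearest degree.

57°

Convert to the normal: θ₁ = 90° − 69.3° = 20.7°.
sin θ₁/V₁ = sin θ₂/V₂ ⇒ sin θ₂ = 1.92·sin 20.7°/1.24 = 1.92·0.3535/1.24 = 0.5473.
θ₂ = sin⁻¹(0.5473) = 33.18° (from vertical).
From the interface: 90° − 33.18° = 56.82°.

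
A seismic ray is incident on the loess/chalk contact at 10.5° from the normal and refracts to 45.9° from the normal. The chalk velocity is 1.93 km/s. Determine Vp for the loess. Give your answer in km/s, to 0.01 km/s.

sin 10.5° = 0.1822; sin 45.9° = 0.7181.
V₁ = V₂·(sin θ₁/sin θ₂) = 1.93·(0.1822/0.7181) = 0.49 km/s.

0.49 km/s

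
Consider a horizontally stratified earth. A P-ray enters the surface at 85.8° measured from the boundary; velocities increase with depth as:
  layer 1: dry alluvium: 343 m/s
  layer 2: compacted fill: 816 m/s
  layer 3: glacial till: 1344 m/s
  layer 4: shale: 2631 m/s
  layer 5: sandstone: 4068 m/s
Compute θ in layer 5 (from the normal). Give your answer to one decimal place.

60.3°

From the normal: θ₁ = 90° − 85.8° = 4.2°.
Snell's law across each interface conserves sin θ / V, so sin θ_5 = V_5·sin θ₁/V₁.
sin θ_5 = 4068 × sin 4.2° / 343 = 0.8686.
θ_5 = arcsin 0.8686 = 60.30°.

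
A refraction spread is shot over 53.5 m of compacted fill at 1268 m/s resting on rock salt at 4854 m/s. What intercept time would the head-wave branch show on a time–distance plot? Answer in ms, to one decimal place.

81.5 ms

θ_c = arcsin(V₁/V₂) = arcsin(1268/4854) = 15.14°; cos θ_c = 0.9653.
tᵢ = 2h·cos θ_c / V₁ = 2·53.5·0.9653 / 1268 = 0.08145 s.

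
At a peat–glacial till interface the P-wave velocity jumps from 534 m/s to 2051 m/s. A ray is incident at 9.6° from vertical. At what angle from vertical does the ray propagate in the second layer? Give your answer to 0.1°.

39.8°

Snell's law: sin θ₂ = (V₂/V₁)·sin θ₁ = (2051/534)·sin 9.6° = 0.6405.
θ₂ = sin⁻¹(0.6405) = 39.83° (from vertical).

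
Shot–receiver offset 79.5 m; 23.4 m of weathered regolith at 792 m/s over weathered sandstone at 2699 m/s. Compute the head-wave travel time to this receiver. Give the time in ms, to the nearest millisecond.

86 ms

t = x/V₂ + 2h·√(V₂²−V₁²)/(V₁V₂).
√(V₂²−V₁²) = √(2699²−792²) = 2580.2 m/s; delay term = 2·23.4·2580.2/(792·2699) = 0.05649 s.
t = 79.5/2699 + 0.05649 = 0.08594 s.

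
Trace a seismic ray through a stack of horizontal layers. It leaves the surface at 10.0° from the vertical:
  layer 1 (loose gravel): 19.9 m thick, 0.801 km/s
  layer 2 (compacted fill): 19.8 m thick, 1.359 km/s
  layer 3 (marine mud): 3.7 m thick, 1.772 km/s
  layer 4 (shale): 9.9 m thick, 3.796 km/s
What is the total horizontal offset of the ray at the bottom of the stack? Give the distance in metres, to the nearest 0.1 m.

Apply Snell's law at each interface; in layer i the horizontal offset is hᵢ·tan θᵢ.
Layer 1: θ = 10.00°; offset = 19.9·tan 10.00° = 3.509 m.
Layer 2: sin θ = 1.359·sin 10.0°/0.801 = 0.2946, θ = 17.13°; offset = 19.8·tan 17.13° = 6.104 m.
Layer 3: sin θ = 1.772·sin 10.0°/0.801 = 0.3842, θ = 22.59°; offset = 3.7·tan 22.59° = 1.539 m.
Layer 4: sin θ = 3.796·sin 10.0°/0.801 = 0.8229, θ = 55.38°; offset = 9.9·tan 55.38° = 14.340 m.
Total horizontal offset = 25.493 m.

25.5 m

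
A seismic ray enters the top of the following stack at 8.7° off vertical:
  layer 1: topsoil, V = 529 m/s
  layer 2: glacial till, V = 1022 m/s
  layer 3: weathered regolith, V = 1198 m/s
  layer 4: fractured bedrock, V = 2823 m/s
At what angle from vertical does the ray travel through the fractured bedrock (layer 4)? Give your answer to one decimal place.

Snell's law across each interface conserves sin θ / V, so sin θ_4 = V_4·sin θ₁/V₁.
sin θ_4 = 2823 × sin 8.7° / 529 = 0.8072.
θ_4 = 53.82° from the vertical.

53.8°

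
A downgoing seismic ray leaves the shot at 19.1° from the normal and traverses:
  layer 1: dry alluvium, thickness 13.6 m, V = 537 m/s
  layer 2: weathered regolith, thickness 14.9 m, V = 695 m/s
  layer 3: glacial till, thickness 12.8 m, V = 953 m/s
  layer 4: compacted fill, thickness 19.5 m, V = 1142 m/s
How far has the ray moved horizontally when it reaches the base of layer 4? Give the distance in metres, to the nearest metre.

Apply Snell's law at each interface; in layer i the horizontal offset is hᵢ·tan θᵢ.
Layer 1: θ = 19.10°; offset = 13.6·tan 19.10° = 4.709 m.
Layer 2: sin θ = 695·sin 19.1°/537 = 0.4235, θ = 25.06°; offset = 14.9·tan 25.06° = 6.966 m.
Layer 3: sin θ = 953·sin 19.1°/537 = 0.5807, θ = 35.50°; offset = 12.8·tan 35.50° = 9.130 m.
Layer 4: sin θ = 1142·sin 19.1°/537 = 0.6959, θ = 44.10°; offset = 19.5·tan 44.10° = 18.895 m.
Summing the layer offsets gives 39.700 m.

40 m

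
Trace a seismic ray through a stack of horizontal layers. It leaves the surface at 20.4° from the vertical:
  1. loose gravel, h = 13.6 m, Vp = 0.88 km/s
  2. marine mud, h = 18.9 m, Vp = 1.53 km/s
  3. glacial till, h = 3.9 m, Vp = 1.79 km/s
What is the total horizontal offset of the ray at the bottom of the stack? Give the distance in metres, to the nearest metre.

23 m

p = sin θ₁/V₁ = sin 20.4°/0.88 = 3.9610e-01 s/km is conserved through the stack.
Layer 1: θ = 20.40°; offset = 13.6·tan 20.40° = 5.058 m.
Layer 2: sin θ = p·1.53 = 0.6060 → θ = 37.30°; offset = 18.9·tan 37.30° = 14.400 m.
Layer 3: sin θ = p·1.79 = 0.7090 → θ = 45.16°; offset = 3.9·tan 45.16° = 3.921 m.
Σ offsets = 23.379 m.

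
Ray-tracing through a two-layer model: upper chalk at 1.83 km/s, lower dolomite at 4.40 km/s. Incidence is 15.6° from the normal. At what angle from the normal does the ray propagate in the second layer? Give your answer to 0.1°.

40.3°

Snell's law: sin θ₂ = (V₂/V₁)·sin θ₁ = (4.40/1.83)·sin 15.6° = 0.6466.
θ₂ = arcsin 0.6466 = 40.28° from the normal.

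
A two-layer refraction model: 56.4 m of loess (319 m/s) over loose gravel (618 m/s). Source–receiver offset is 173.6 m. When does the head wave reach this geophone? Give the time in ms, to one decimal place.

t = x/V₂ + 2h·√(V₂²−V₁²)/(V₁V₂).
√(V₂²−V₁²) = √(618²−319²) = 529.3 m/s; delay term = 2·56.4·529.3/(319·618) = 0.30286 s.
t = 173.6/618 + 0.30286 = 0.58376 s.

583.8 ms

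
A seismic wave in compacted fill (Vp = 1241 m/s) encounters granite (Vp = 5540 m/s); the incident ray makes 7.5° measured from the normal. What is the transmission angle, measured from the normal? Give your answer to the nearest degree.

Snell's law: sin θ₂ = (V₂/V₁)·sin θ₁ = (5540/1241)·sin 7.5° = 0.5827.
θ₂ = arcsin 0.5827 = 35.64° from the normal.

36°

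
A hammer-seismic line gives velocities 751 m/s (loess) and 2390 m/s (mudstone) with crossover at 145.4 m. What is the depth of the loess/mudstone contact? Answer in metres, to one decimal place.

52.5 m

x_cross = 2h·√((V₂+V₁)/(V₂−V₁)) → h = x_cross / (2·√((V₂+V₁)/(V₂−V₁))).
√((V₂+V₁)/(V₂−V₁)) = √((2390+751)/(2390−751)) = 1.3843.
h = 145.4 / (2·1.3843) = 52.52 m.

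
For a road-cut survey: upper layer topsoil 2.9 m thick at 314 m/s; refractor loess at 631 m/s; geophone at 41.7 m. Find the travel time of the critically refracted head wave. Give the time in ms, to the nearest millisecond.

t = x/V₂ + 2h·√(V₂²−V₁²)/(V₁V₂).
√(V₂²−V₁²) = √(631²−314²) = 547.3 m/s; delay term = 2·2.9·547.3/(314·631) = 0.01602 s.
t = 41.7/631 + 0.01602 = 0.08211 s.

82 ms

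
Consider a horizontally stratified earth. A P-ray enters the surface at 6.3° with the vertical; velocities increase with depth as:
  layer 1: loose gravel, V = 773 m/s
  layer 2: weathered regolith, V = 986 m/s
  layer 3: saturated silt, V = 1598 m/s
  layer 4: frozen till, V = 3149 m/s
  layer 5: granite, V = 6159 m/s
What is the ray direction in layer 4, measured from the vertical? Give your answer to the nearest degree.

27°

Snell's law across each interface conserves sin θ / V, so sin θ_4 = V_4·sin θ₁/V₁.
sin θ_4 = 3149 × sin 6.3° / 773 = 0.4470.
θ_4 = arcsin 0.4470 = 26.55°.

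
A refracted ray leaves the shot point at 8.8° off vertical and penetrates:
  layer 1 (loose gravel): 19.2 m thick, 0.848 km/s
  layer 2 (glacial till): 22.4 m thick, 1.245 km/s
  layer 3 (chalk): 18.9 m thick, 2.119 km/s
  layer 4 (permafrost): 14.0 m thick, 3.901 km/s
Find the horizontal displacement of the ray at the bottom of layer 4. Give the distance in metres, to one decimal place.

p = sin θ₁/V₁ = sin 8.8°/0.848 = 1.8041e-01 s/km is conserved through the stack.
Layer 1: θ = 8.80°; offset = 19.2·tan 8.80° = 2.972 m.
Layer 2: sin θ = p·1.245 = 0.2246 → θ = 12.98°; offset = 22.4·tan 12.98° = 5.163 m.
Layer 3: sin θ = p·2.119 = 0.3823 → θ = 22.48°; offset = 18.9·tan 22.48° = 7.819 m.
Layer 4: sin θ = p·3.901 = 0.7038 → θ = 44.73°; offset = 14.0·tan 44.73° = 13.869 m.
Summing the layer offsets gives 29.823 m.

29.8 m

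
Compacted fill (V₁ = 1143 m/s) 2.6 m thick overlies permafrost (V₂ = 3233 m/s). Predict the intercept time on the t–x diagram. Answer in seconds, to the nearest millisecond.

θ_c = arcsin(V₁/V₂) = arcsin(1143/3233) = 20.70°; cos θ_c = 0.9354.
tᵢ = 2h·cos θ_c / V₁ = 2·2.6·0.9354 / 1143 = 0.00426 s.

0.004 s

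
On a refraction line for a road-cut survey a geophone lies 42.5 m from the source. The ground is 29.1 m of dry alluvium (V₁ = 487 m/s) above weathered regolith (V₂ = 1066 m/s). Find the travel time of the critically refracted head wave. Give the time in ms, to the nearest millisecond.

t = x/V₂ + 2h·√(V₂²−V₁²)/(V₁V₂).
√(V₂²−V₁²) = √(1066²−487²) = 948.3 m/s; delay term = 2·29.1·948.3/(487·1066) = 0.10631 s.
t = 42.5/1066 + 0.10631 = 0.14618 s.

146 ms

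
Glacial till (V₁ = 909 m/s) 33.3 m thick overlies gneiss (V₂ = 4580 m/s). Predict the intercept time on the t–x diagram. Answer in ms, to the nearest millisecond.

72 ms

tᵢ = 2h·√(V₂²−V₁²)/(V₁V₂).
√(V₂²−V₁²) = √(4580²−909²) = 4488.9 m/s.
tᵢ = 2·33.3·4488.9/(909·4580) = 0.07181 s.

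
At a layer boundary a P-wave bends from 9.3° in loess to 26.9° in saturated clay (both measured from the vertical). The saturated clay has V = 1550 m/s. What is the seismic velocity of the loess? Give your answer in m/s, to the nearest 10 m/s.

550 m/s

sin 9.3° = 0.1616; sin 26.9° = 0.4524.
V₁ = V₂·(sin θ₁/sin θ₂) = 1550·(0.1616/0.4524) = 553.64 m/s.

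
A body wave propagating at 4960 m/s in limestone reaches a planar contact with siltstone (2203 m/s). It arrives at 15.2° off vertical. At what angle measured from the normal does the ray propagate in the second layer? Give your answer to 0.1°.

sin θ₁/V₁ = sin θ₂/V₂ ⇒ sin θ₂ = 2203·sin 15.2°/4960 = 2203·0.2622/4960 = 0.1165.
θ₂ = arcsin 0.1165 = 6.69° from the normal.

6.7°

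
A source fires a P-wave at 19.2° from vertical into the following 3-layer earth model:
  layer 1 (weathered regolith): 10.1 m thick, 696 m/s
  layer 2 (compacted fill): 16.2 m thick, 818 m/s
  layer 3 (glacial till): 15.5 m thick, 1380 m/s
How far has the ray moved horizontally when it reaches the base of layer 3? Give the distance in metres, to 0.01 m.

p = sin θ₁/V₁ = sin 19.2°/696 = 4.7251e-04 s/m is conserved through the stack.
Layer 1: θ = 19.20°; offset = 10.1·tan 19.20° = 3.5172 m.
Layer 2: sin θ = p·818 = 0.3865 → θ = 22.74°; offset = 16.2·tan 22.74° = 6.7891 m.
Layer 3: sin θ = p·1380 = 0.6521 → θ = 40.70°; offset = 15.5·tan 40.70° = 13.3309 m.
Summing the layer offsets gives 23.6372 m.

23.64 m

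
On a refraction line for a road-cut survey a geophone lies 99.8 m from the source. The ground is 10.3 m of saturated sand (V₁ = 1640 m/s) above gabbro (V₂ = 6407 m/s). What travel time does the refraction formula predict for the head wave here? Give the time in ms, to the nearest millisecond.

28 ms

t = x/V₂ + 2h·√(V₂²−V₁²)/(V₁V₂).
√(V₂²−V₁²) = √(6407²−1640²) = 6193.5 m/s; delay term = 2·10.3·6193.5/(1640·6407) = 0.01214 s.
t = 99.8/6407 + 0.01214 = 0.02772 s.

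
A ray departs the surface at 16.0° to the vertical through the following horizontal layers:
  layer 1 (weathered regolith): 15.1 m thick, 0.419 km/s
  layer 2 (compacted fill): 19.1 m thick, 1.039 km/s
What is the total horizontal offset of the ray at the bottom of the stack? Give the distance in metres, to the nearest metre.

Ray parameter p = sin 16.0° / 0.419 km/s = 6.5785e-01 s/km.
Layer 1: θ = 16.00°; offset = 15.1·tan 16.00° = 4.330 m.
Layer 2: sin θ = p·1.039 = 0.6835 → θ = 43.12°; offset = 19.1·tan 43.12° = 17.885 m.
Σ offsets = 22.215 m.

22 m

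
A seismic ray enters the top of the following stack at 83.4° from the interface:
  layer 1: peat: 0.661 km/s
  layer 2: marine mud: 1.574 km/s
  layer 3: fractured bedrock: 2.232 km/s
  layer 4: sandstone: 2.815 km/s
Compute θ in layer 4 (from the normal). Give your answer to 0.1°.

From the normal: θ₁ = 90° − 83.4° = 6.6°.
Ray parameter p = sin 6.6° / 0.661 = 1.7388e-01 s/km.
sin θ_4 = p·V_4 = 1.7388e-01 × 2.815 = 0.4895.
θ_4 = arcsin 0.4895 = 29.31°.

29.3°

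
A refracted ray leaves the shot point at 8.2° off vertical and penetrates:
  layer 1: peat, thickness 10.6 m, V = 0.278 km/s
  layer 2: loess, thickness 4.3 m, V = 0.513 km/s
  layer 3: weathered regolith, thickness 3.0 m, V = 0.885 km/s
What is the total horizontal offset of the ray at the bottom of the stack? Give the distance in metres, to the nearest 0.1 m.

Ray parameter p = sin 8.2° / 0.278 km/s = 5.1305e-01 s/km.
Layer 1: θ = 8.20°; offset = 10.6·tan 8.20° = 1.527 m.
Layer 2: sin θ = p·0.513 = 0.2632 → θ = 15.26°; offset = 4.3·tan 15.26° = 1.173 m.
Layer 3: sin θ = p·0.885 = 0.4541 → θ = 27.00°; offset = 3.0·tan 27.00° = 1.529 m.
Summing the layer offsets gives 4.229 m.

4.2 m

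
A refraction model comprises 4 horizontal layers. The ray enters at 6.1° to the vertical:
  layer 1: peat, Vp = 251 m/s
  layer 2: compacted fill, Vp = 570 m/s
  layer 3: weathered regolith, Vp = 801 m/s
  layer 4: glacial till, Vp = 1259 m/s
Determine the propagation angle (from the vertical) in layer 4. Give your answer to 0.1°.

32.2°

Ray parameter p = sin 6.1° / 251 = 4.2336e-04 s/m.
sin θ_4 = p·V_4 = 4.2336e-04 × 1259 = 0.5330.
θ_4 = 32.21° from the vertical.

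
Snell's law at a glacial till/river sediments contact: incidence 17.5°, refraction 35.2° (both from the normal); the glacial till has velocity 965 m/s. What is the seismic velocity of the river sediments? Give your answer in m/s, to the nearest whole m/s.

1850 m/s

sin 17.5° = 0.3007; sin 35.2° = 0.5764.
V₂ = V₁·(sin θ₂/sin θ₁) = 965·(0.5764/0.3007) = 1849.84 m/s.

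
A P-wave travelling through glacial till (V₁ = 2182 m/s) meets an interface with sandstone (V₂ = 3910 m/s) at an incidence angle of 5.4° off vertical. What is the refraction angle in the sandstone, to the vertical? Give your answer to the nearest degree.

Snell's law: sin θ₂ = (V₂/V₁)·sin θ₁ = (3910/2182)·sin 5.4° = 0.1686.
θ₂ = arcsin 0.1686 = 9.71° from the normal.

10°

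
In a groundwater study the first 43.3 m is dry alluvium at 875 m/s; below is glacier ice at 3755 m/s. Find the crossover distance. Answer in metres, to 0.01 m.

x_cross = 2h·√((V₂+V₁)/(V₂−V₁)).
(V₂+V₁)/(V₂−V₁) = (3755+875)/(3755−875) = 1.6076; √ = 1.2679.
x_cross = 2·43.3·1.2679 = 109.80 m.

109.80 m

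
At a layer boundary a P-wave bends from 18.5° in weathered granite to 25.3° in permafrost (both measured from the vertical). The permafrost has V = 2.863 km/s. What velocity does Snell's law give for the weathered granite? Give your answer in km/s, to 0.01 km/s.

sin 18.5° = 0.3173; sin 25.3° = 0.4274.
V₁ = V₂·(sin θ₁/sin θ₂) = 2.863·(0.3173/0.4274) = 2.13 km/s.

2.13 km/s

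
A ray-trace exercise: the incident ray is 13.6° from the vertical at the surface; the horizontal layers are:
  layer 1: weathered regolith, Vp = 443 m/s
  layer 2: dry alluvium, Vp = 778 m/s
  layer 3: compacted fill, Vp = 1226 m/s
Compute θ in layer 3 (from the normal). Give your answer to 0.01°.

40.60°

Snell's law across each interface conserves sin θ / V, so sin θ_3 = V_3·sin θ₁/V₁.
sin θ_3 = 1226 × sin 13.6° / 443 = 0.6508.
θ_3 = arcsin 0.6508 = 40.60°.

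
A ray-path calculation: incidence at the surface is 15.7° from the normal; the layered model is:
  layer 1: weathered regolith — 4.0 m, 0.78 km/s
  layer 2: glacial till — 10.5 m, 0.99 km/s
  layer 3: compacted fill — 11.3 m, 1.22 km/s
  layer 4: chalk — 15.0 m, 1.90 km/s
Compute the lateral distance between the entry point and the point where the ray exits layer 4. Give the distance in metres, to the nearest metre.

23 m

Ray parameter p = sin 15.7° / 0.78 km/s = 3.4692e-01 s/km.
Layer 1: θ = 15.70°; offset = 4.0·tan 15.70° = 1.124 m.
Layer 2: sin θ = p·0.99 = 0.3435 → θ = 20.09°; offset = 10.5·tan 20.09° = 3.840 m.
Layer 3: sin θ = p·1.22 = 0.4232 → θ = 25.04°; offset = 11.3·tan 25.04° = 5.279 m.
Layer 4: sin θ = p·1.90 = 0.6592 → θ = 41.24°; offset = 15.0·tan 41.24° = 13.148 m.
Summing the layer offsets gives 23.391 m.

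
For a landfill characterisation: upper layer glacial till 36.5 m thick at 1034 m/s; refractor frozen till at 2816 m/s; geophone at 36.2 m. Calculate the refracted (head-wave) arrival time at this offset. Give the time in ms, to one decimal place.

78.5 ms

t = x/V₂ + 2h·√(V₂²−V₁²)/(V₁V₂).
√(V₂²−V₁²) = √(2816²−1034²) = 2619.3 m/s; delay term = 2·36.5·2619.3/(1034·2816) = 0.06567 s.
t = 36.2/2816 + 0.06567 = 0.07852 s.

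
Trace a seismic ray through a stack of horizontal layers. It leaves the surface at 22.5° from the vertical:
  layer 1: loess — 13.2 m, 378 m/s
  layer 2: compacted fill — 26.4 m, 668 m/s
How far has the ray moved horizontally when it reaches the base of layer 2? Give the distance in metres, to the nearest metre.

Ray parameter p = sin 22.5° / 378 m/s = 1.0124e-03 s/m.
Layer 1: θ = 22.50°; offset = 13.2·tan 22.50° = 5.468 m.
Layer 2: sin θ = p·668 = 0.6763 → θ = 42.55°; offset = 26.4·tan 42.55° = 24.236 m.
Σ offsets = 29.704 m.

30 m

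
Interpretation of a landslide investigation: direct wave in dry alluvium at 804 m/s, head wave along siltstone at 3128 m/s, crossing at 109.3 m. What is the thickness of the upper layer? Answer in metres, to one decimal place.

x_cross = 2h·√((V₂+V₁)/(V₂−V₁)) → h = x_cross / (2·√((V₂+V₁)/(V₂−V₁))).
√((V₂+V₁)/(V₂−V₁)) = √((3128+804)/(3128−804)) = 1.3007.
h = 109.3 / (2·1.3007) = 42.01 m.

42.0 m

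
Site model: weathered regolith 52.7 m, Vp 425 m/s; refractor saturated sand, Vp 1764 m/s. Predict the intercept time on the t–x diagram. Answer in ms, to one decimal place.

240.7 ms

tᵢ = 2h·√(V₂²−V₁²)/(V₁V₂).
√(V₂²−V₁²) = √(1764²−425²) = 1712.0 m/s.
tᵢ = 2·52.7·1712.0/(425·1764) = 0.24069 s.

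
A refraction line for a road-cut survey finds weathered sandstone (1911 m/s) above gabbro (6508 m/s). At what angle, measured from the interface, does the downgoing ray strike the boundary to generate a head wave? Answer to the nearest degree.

Critical incidence: sin θ_c = V₁/V₂ = 1911/6508 = 0.2936.
θ_c = arcsin 0.2936 = 17.08°.
Measured from the interface: 90° − 17.08° = 72.92°.

73°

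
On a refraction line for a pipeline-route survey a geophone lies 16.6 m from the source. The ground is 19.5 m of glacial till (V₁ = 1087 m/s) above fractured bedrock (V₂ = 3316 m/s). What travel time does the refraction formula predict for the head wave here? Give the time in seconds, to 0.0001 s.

t = x/V₂ + 2h·√(V₂²−V₁²)/(V₁V₂).
√(V₂²−V₁²) = √(3316²−1087²) = 3132.8 m/s; delay term = 2·19.5·3132.8/(1087·3316) = 0.03390 s.
t = 16.6/3316 + 0.03390 = 0.03890 s.

0.0389 s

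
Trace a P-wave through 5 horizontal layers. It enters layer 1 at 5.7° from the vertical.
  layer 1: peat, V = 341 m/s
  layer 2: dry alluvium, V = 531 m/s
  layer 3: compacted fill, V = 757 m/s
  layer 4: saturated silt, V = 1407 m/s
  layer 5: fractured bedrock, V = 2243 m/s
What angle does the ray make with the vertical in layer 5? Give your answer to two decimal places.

Ray parameter p = sin 5.7° / 341 = 2.9126e-04 s/m.
sin θ_5 = p·V_5 = 2.9126e-04 × 2243 = 0.6533.
θ_5 = 40.79° from the vertical.

40.79°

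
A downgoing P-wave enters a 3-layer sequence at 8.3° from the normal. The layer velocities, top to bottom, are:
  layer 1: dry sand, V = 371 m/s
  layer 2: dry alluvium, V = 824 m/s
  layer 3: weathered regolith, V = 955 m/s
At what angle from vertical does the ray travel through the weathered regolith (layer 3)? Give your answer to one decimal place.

Ray parameter p = sin 8.3° / 371 = 3.8910e-04 s/m.
sin θ_3 = p·V_3 = 3.8910e-04 × 955 = 0.3716.
θ_3 = 21.81° from the vertical.

21.8°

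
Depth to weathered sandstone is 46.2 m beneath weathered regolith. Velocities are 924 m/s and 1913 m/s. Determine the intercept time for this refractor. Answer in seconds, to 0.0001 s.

0.0876 s

θ_c = arcsin(V₁/V₂) = arcsin(924/1913) = 28.88°; cos θ_c = 0.8756.
tᵢ = 2h·cos θ_c / V₁ = 2·46.2·0.8756 / 924 = 0.08756 s.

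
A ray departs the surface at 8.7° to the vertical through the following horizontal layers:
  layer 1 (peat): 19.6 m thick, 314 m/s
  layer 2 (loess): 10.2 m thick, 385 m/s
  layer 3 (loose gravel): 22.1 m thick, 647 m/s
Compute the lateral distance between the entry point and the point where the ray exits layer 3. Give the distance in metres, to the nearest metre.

p = sin θ₁/V₁ = sin 8.7°/314 = 4.8172e-04 s/m is conserved through the stack.
Layer 1: θ = 8.70°; offset = 19.6·tan 8.70° = 2.999 m.
Layer 2: sin θ = p·385 = 0.1855 → θ = 10.69°; offset = 10.2·tan 10.69° = 1.925 m.
Layer 3: sin θ = p·647 = 0.3117 → θ = 18.16°; offset = 22.1·tan 18.16° = 7.249 m.
Σ offsets = 12.173 m.

12 m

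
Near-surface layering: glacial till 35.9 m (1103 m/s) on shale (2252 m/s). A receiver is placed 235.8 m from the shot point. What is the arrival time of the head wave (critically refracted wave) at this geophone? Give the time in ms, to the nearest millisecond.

θ_c = arcsin(V₁/V₂) = arcsin(1103/2252) = 29.33°, cos θ_c = 0.8718.
Intercept time tᵢ = 2h cos θ_c / V₁ = 2·35.9·0.8718/1103 = 0.05675 s.
t = x/V₂ + tᵢ = 235.8/2252 + 0.05675 = 0.16146 s.

161 ms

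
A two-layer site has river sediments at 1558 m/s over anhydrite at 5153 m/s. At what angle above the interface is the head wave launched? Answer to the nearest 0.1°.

72.4°

Critical incidence: sin θ_c = V₁/V₂ = 1558/5153 = 0.3023.
θ_c = arcsin 0.3023 = 17.60°.
Measured from the interface: 90° − 17.60° = 72.40°.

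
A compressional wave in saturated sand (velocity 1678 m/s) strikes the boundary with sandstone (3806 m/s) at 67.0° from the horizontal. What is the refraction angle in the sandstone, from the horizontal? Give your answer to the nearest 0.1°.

Angle from the normal: 90° − 67.0° = 23.0°.
Snell's law: sin θ₂ = (V₂/V₁)·sin θ₁ = (3806/1678)·sin 23.0° = 0.8862.
θ₂ = arcsin 0.8862 = 62.41° from the normal.
From the interface: 90° − 62.41° = 27.59°.

27.6°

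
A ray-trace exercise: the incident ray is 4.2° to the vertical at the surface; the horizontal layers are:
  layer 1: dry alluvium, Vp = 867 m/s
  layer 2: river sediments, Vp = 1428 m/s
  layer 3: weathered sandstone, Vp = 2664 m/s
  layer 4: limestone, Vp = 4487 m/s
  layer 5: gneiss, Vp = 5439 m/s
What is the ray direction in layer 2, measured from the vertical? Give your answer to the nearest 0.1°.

6.9°

Ray parameter p = sin 4.2° / 867 = 8.4473e-05 s/m.
sin θ_2 = p·V_2 = 8.4473e-05 × 1428 = 0.1206.
θ_2 = 6.93° from the vertical.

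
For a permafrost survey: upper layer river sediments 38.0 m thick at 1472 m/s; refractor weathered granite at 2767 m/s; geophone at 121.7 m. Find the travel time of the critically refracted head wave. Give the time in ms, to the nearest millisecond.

88 ms

θ_c = arcsin(V₁/V₂) = arcsin(1472/2767) = 32.14°, cos θ_c = 0.8468.
Intercept time tᵢ = 2h cos θ_c / V₁ = 2·38.0·0.8468/1472 = 0.04372 s.
t = x/V₂ + tᵢ = 121.7/2767 + 0.04372 = 0.08770 s.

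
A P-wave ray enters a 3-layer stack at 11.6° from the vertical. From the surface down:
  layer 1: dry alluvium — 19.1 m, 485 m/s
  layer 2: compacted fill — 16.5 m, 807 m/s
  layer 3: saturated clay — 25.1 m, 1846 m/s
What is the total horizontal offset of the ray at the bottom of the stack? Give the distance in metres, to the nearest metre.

40 m

Apply Snell's law at each interface; in layer i the horizontal offset is hᵢ·tan θᵢ.
Layer 1: θ = 11.60°; offset = 19.1·tan 11.60° = 3.921 m.
Layer 2: sin θ = 807·sin 11.6°/485 = 0.3346, θ = 19.55°; offset = 16.5·tan 19.55° = 5.858 m.
Layer 3: sin θ = 1846·sin 11.6°/485 = 0.7653, θ = 49.94°; offset = 25.1·tan 49.94° = 29.847 m.
Total horizontal offset = 39.625 m.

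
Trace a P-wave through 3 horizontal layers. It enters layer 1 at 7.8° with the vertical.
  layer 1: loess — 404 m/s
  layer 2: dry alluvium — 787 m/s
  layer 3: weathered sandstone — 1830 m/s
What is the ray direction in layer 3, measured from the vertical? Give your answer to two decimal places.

Ray parameter p = sin 7.8° / 404 = 3.3593e-04 s/m.
sin θ_3 = p·V_3 = 3.3593e-04 × 1830 = 0.6148.
θ_3 = 37.93° from the vertical.

37.93°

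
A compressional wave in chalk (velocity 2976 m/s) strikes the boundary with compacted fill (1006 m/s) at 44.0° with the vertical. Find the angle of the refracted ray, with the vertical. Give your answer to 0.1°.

13.6°

Snell's law: sin θ₂ = (V₂/V₁)·sin θ₁ = (1006/2976)·sin 44.0° = 0.2348.
θ₂ = sin⁻¹(0.2348) = 13.58° (from vertical).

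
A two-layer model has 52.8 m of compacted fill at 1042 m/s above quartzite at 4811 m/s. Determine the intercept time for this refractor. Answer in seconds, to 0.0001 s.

0.0989 s

tᵢ = 2h·√(V₂²−V₁²)/(V₁V₂).
√(V₂²−V₁²) = √(4811²−1042²) = 4696.8 m/s.
tᵢ = 2·52.8·4696.8/(1042·4811) = 0.09894 s.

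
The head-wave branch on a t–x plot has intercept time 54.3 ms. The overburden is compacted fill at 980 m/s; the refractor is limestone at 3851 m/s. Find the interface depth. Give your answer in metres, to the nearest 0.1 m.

27.5 m

h = tᵢ·V₁·V₂ / (2·√(V₂²−V₁²)).
√(V₂²−V₁²) = √(3851² − 980²) = 3724.2 m/s.
h = 0.0543 s × 980 × 3851 / (2 × 3724.2) = 27.51 m.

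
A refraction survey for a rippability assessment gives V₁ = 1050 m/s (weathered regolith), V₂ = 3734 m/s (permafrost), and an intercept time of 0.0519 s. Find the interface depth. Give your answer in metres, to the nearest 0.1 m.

28.4 m

h = tᵢ·V₁·V₂ / (2·√(V₂²−V₁²)).
√(V₂²−V₁²) = √(3734² − 1050²) = 3583.3 m/s.
h = 0.0519 s × 1050 × 3734 / (2 × 3583.3) = 28.39 m.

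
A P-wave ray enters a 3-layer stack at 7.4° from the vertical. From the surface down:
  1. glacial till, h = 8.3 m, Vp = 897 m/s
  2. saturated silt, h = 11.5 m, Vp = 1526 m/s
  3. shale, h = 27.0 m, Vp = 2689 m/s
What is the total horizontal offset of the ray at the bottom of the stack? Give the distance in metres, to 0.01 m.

p = sin θ₁/V₁ = sin 7.4°/897 = 1.4358e-04 s/m is conserved through the stack.
Layer 1: θ = 7.40°; offset = 8.3·tan 7.40° = 1.0780 m.
Layer 2: sin θ = p·1526 = 0.2191 → θ = 12.66°; offset = 11.5·tan 12.66° = 2.5825 m.
Layer 3: sin θ = p·2689 = 0.3861 → θ = 22.71°; offset = 27.0·tan 22.71° = 11.3010 m.
Σ offsets = 14.9615 m.

14.96 m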